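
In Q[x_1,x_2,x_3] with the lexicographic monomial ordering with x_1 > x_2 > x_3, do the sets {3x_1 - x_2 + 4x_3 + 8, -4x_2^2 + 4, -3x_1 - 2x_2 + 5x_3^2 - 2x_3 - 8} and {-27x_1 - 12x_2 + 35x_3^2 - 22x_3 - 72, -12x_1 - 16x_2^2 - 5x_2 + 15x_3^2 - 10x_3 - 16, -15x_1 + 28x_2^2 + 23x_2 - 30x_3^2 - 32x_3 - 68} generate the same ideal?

Yes, the ideals are equal.

For a fixed monomial order, each ideal has a unique reduced Gröbner basis; comparing bases decides equality.
Buchberger on the first generating set:
f_1 = 3x_1 - x_2 + 4x_3 + 8, LT = x_1.
f_2 = -4x_2^2 + 4, LT = x_2^2.
f_3 = -3x_1 - 2x_2 + 5x_3^2 - 2x_3 - 8, LT = x_1.

S(f_1,f_2): leading monomials are coprime, so the S-polynomial reduces to 0 (Buchberger's first criterion).
S(f_1,f_3): lcm = x_1. S = -x_2 + 5/3x_3^2 + 2/3x_3.
  leading term x_2: no divisor's leading term divides it; move -x_2 to the remainder.
  leading term x_3^2: no divisor's leading term divides it; move 5/3x_3^2 to the remainder.
  leading term x_3: no divisor's leading term divides it; move 2/3x_3 to the remainder.
  remainder -x_2 + 5/3x_3^2 + 2/3x_3 ≠ 0; add g_4 = -x_2 + 5/3x_3^2 + 2/3x_3 to the basis.

S(f_2,f_3): leading monomials are coprime, so the S-polynomial reduces to 0 (Buchberger's first criterion).
S(f_1,g_4): leading monomials are coprime, so the S-polynomial reduces to 0 (Buchberger's first criterion).
S(f_2,g_4): lcm = x_2^2. S = 5/3x_2x_3^2 + 2/3x_2x_3 - 1.
  leading term x_2x_3^2: subtract (-5/3x_3^2)·g_4 from 5/3x_2x_3^2 + 2/3x_2x_3 - 1 → 2/3x_2x_3 + 25/9x_3^4 + 10/9x_3^3 - 1
  leading term x_2x_3: subtract (-2/3x_3)·g_4 from 2/3x_2x_3 + 25/9x_3^4 + 10/9x_3^3 - 1 → 25/9x_3^4 + 20/9x_3^3 + 4/9x_3^2 - 1
  leading term x_3^4: no divisor's leading term divides it; move 25/9x_3^4 to the remainder.
  leading term x_3^3: no divisor's leading term divides it; move 20/9x_3^3 to the remainder.
  leading term x_3^2: no divisor's leading term divides it; move 4/9x_3^2 to the remainder.
  leading term 1: no divisor's leading term divides it; move -1 to the remainder.
  remainder 25/9x_3^4 + 20/9x_3^3 + 4/9x_3^2 - 1 ≠ 0; add g_5 = 25/9x_3^4 + 20/9x_3^3 + 4/9x_3^2 - 1 to the basis.

S(f_3,g_4): leading monomials are coprime, so the S-polynomial reduces to 0 (Buchberger's first criterion).
S(f_1,g_5): leading monomials are coprime, so the S-polynomial reduces to 0 (Buchberger's first criterion).
S(f_2,g_5): leading monomials are coprime, so the S-polynomial reduces to 0 (Buchberger's first criterion).
S(f_3,g_5): leading monomials are coprime, so the S-polynomial reduces to 0 (Buchberger's first criterion).
S(g_4,g_5): leading monomials are coprime, so the S-polynomial reduces to 0 (Buchberger's first criterion).
Every S-polynomial of the final basis reduces to 0, so we have a Gröbner basis.
Inter-reduce: drop elements whose leading term is divisible by another's, tail-reduce, and make monic.
Reduced Gröbner basis: {x_1 - 5/9x_3^2 + 10/9x_3 + 8/3, x_2 - 5/3x_3^2 - 2/3x_3, x_3^4 + 4/5x_3^3 + 4/25x_3^2 - 9/25}.

Buchberger on the second generating set:
h_1 = -27x_1 - 12x_2 + 35x_3^2 - 22x_3 - 72, LT = x_1.
h_2 = -12x_1 - 16x_2^2 - 5x_2 + 15x_3^2 - 10x_3 - 16, LT = x_1.
h_3 = -15x_1 + 28x_2^2 + 23x_2 - 30x_3^2 - 32x_3 - 68, LT = x_1.

S(h_1,h_2): lcm = x_1. S = -4/3x_2^2 + 1/36x_2 - 5/108x_3^2 - 1/54x_3 + 4/3.
  leading term x_2^2: no divisor's leading term divides it; move -4/3x_2^2 to the remainder.
  leading term x_2: no divisor's leading term divides it; move 1/36x_2 to the remainder.
  leading term x_3^2: no divisor's leading term divides it; move -5/108x_3^2 to the remainder.
  leading term x_3: no divisor's leading term divides it; move -1/54x_3 to the remainder.
  leading term 1: no divisor's leading term divides it; move 4/3 to the remainder.
  remainder -4/3x_2^2 + 1/36x_2 - 5/108x_3^2 - 1/54x_3 + 4/3 ≠ 0; add k_4 = -4/3x_2^2 + 1/36x_2 - 5/108x_3^2 - 1/54x_3 + 4/3 to the basis.

S(h_1,h_3): lcm = x_1. S = 28/15x_2^2 + 89/45x_2 - 89/27x_3^2 - 178/135x_3 - 28/15.
  leading term x_2^2: subtract (-7/5)·k_4 from 28/15x_2^2 + 89/45x_2 - 89/27x_3^2 - 178/135x_3 - 28/15 → 121/60x_2 - 121/36x_3^2 - 121/90x_3
  leading term x_2: no divisor's leading term divides it; move 121/60x_2 to the remainder.
  leading term x_3^2: no divisor's leading term divides it; move -121/36x_3^2 to the remainder.
  leading term x_3: no divisor's leading term divides it; move -121/90x_3 to the remainder.
  remainder 121/60x_2 - 121/36x_3^2 - 121/90x_3 ≠ 0; add k_5 = 121/60x_2 - 121/36x_3^2 - 121/90x_3 to the basis.

S(h_2,h_3): lcm = x_1. S = 16/5x_2^2 + 39/20x_2 - 13/4x_3^2 - 13/10x_3 - 16/5.
  leading term x_2^2: subtract (-12/5)·k_4 from 16/5x_2^2 + 39/20x_2 - 13/4x_3^2 - 13/10x_3 - 16/5 → 121/60x_2 - 121/36x_3^2 - 121/90x_3
  leading term x_2: subtract (1)·k_5 from 121/60x_2 - 121/36x_3^2 - 121/90x_3 → 0
  remainder 0.

S(h_1,k_4): leading monomials are coprime, so the S-polynomial reduces to 0 (Buchberger's first criterion).
S(h_2,k_4): leading monomials are coprime, so the S-polynomial reduces to 0 (Buchberger's first criterion).
S(h_3,k_4): leading monomials are coprime, so the S-polynomial reduces to 0 (Buchberger's first criterion).
S(h_1,k_5): leading monomials are coprime, so the S-polynomial reduces to 0 (Buchberger's first criterion).
S(h_2,k_5): leading monomials are coprime, so the S-polynomial reduces to 0 (Buchberger's first criterion).
S(h_3,k_5): leading monomials are coprime, so the S-polynomial reduces to 0 (Buchberger's first criterion).
S(k_4,k_5): lcm = x_2^2. S = 5/3x_2x_3^2 + 2/3x_2x_3 - 1/48x_2 + 5/144x_3^2 + 1/72x_3 - 1.
  leading term x_2x_3^2: subtract (100/121x_3^2)·k_5 from 5/3x_2x_3^2 + 2/3x_2x_3 - 1/48x_2 + 5/144x_3^2 + 1/72x_3 - 1 → 2/3x_2x_3 - 1/48x_2 + 25/9x_3^4 + 10/9x_3^3 + 5/144x_3^2 + 1/72x_3 - 1
  leading term x_2x_3: subtract (40/121x_3)·k_5 from 2/3x_2x_3 - 1/48x_2 + 25/9x_3^4 + 10/9x_3^3 + 5/144x_3^2 + 1/72x_3 - 1 → -1/48x_2 + 25/9x_3^4 + 20/9x_3^3 + 23/48x_3^2 + 1/72x_3 - 1
  leading term x_2: subtract (-5/484)·k_5 from -1/48x_2 + 25/9x_3^4 + 20/9x_3^3 + 23/48x_3^2 + 1/72x_3 - 1 → 25/9x_3^4 + 20/9x_3^3 + 4/9x_3^2 - 1
  leading term x_3^4: no divisor's leading term divides it; move 25/9x_3^4 to the remainder.
  leading term x_3^3: no divisor's leading term divides it; move 20/9x_3^3 to the remainder.
  leading term x_3^2: no divisor's leading term divides it; move 4/9x_3^2 to the remainder.
  leading term 1: no divisor's leading term divides it; move -1 to the remainder.
  remainder 25/9x_3^4 + 20/9x_3^3 + 4/9x_3^2 - 1 ≠ 0; add k_6 = 25/9x_3^4 + 20/9x_3^3 + 4/9x_3^2 - 1 to the basis.

S(h_1,k_6): leading monomials are coprime, so the S-polynomial reduces to 0 (Buchberger's first criterion).
S(h_2,k_6): leading monomials are coprime, so the S-polynomial reduces to 0 (Buchberger's first criterion).
S(h_3,k_6): leading monomials are coprime, so the S-polynomial reduces to 0 (Buchberger's first criterion).
S(k_4,k_6): leading monomials are coprime, so the S-polynomial reduces to 0 (Buchberger's first criterion).
S(k_5,k_6): leading monomials are coprime, so the S-polynomial reduces to 0 (Buchberger's first criterion).
Every S-polynomial of the final basis reduces to 0, so we have a Gröbner basis.
Inter-reduce: drop elements whose leading term is divisible by another's, tail-reduce, and make monic.
Reduced Gröbner basis: {x_1 - 5/9x_3^2 + 10/9x_3 + 8/3, x_2 - 5/3x_3^2 - 2/3x_3, x_3^4 + 4/5x_3^3 + 4/25x_3^2 - 9/25}.

These coincide, so the ideals are equal.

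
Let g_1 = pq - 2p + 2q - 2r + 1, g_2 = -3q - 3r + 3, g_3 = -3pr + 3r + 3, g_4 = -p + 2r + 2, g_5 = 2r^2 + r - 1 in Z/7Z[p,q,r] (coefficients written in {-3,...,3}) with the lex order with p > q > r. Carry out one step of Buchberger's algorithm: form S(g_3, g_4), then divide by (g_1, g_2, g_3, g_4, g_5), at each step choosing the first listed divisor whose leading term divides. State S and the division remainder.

S(g_3, g_4) = 2r^2 + r - 1; remainder on division = 0.

lcm(LM(g_3), LM(g_4)) = pr.
S = (lcm/LT(g_3))·g_3 − (lcm/LT(g_4))·g_4 = 2r^2 + r - 1.
Reduce S modulo (g_1, g_2, g_3, g_4, g_5) in that order:
  leading term r^2: subtract (1)·g_5 from 2r^2 + r - 1 → 0
The remainder is 0, so this S-polynomial contributes no new basis element.
This is the inner loop of Buchberger's algorithm — each nonzero remainder becomes a new basis element.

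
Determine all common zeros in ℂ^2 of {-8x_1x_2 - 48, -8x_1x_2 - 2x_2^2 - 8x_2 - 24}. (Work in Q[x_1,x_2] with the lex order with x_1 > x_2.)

{(1, -6), (-3, 2)}

Compute a lex Gröbner basis by Buchberger's algorithm.
f_1 = -8x_1x_2 - 48, LT = x_1x_2.
f_2 = -8x_1x_2 - 2x_2^2 - 8x_2 - 24, LT = x_1x_2.

S(f_1,f_2): lcm = x_1x_2. S = -1/4x_2^2 - x_2 + 3.
  leading term x_2^2: no divisor's leading term divides it; move -1/4x_2^2 to the remainder.
  leading term x_2: no divisor's leading term divides it; move -x_2 to the remainder.
  leading term 1: no divisor's leading term divides it; move 3 to the remainder.
  remainder -1/4x_2^2 - x_2 + 3 ≠ 0; add h_3 = -1/4x_2^2 - x_2 + 3 to the basis.

S(f_1,h_3): lcm = x_1x_2^2. S = -4x_1x_2 + 12x_1 + 6x_2.
  leading term x_1x_2: subtract (1/2)·f_1 from -4x_1x_2 + 12x_1 + 6x_2 → 12x_1 + 6x_2 + 24
  leading term x_1: no divisor's leading term divides it; move 12x_1 to the remainder.
  leading term x_2: no divisor's leading term divides it; move 6x_2 to the remainder.
  leading term 1: no divisor's leading term divides it; move 24 to the remainder.
  remainder 12x_1 + 6x_2 + 24 ≠ 0; add h_4 = 12x_1 + 6x_2 + 24 to the basis.

S(f_2,h_3): lcm = x_1x_2^2. S = -4x_1x_2 + 12x_1 + 1/4x_2^3 + x_2^2 + 3x_2.
  leading term x_1x_2: subtract (1/2)·f_1 from -4x_1x_2 + 12x_1 + 1/4x_2^3 + x_2^2 + 3x_2 → 12x_1 + 1/4x_2^3 + x_2^2 + 3x_2 + 24
  leading term x_1: subtract (1)·h_4 from 12x_1 + 1/4x_2^3 + x_2^2 + 3x_2 + 24 → 1/4x_2^3 + x_2^2 - 3x_2
  leading term x_2^3: subtract (-x_2)·h_3 from 1/4x_2^3 + x_2^2 - 3x_2 → 0
  remainder 0.

S(f_1,h_4): lcm = x_1x_2. S = -1/2x_2^2 - 2x_2 + 6.
  leading term x_2^2: subtract (2)·h_3 from -1/2x_2^2 - 2x_2 + 6 → 0
  remainder 0.

S(f_2,h_4): lcm = x_1x_2. S = -1/4x_2^2 - x_2 + 3.
  leading term x_2^2: subtract (1)·h_3 from -1/4x_2^2 - x_2 + 3 → 0
  remainder 0.

S(h_3,h_4): leading monomials are coprime, so the S-polynomial reduces to 0 (Buchberger's first criterion).
Every S-polynomial of the final basis reduces to 0, so we have a Gröbner basis.
Inter-reduce: drop elements whose leading term is divisible by another's, tail-reduce, and make monic.
Reduced Gröbner basis: {x_1 + 1/2x_2 + 2, x_2^2 + 4x_2 - 12}.

The lex basis is triangular: the last element involves only x_2. Solving x_2^2 + 4x_2 - 12 = 0 gives x_2 ∈ {-6, 2}; substituting each value into the earlier elements determines the remaining variables.
  x_2 = -6: the earlier basis element becomes x_1 - 1 = 0, giving x_1 = 1 — point (1, -6).
  x_2 = 2: the earlier basis element becomes x_1 + 3 = 0, giving x_1 = -3 — point (-3, 2).
Each listed point satisfies every original equation (direct substitution).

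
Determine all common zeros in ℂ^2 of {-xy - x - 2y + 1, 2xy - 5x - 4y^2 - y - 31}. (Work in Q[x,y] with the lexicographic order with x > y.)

{(-5, -2), (-3/2 + sqrt(287)*I/14, -1/8 - sqrt(287)*I/8), (-3/2 - sqrt(287)*I/14, -1/8 + sqrt(287)*I/8)}

Compute a lex Gröbner basis by Buchberger's algorithm.
f_1 = -xy - x - 2y + 1, LT = xy.
f_2 = 2xy - 5x - 4y^2 - y - 31, LT = xy.

S(f_1,f_2): lcm = xy. S = 7/2x + 2y^2 + 5/2y + 29/2.
  reduce S modulo (f_1, f_2):
  remainder 7/2x + 2y^2 + 5/2y + 29/2 ≠ 0; add h_3 = 7/2x + 2y^2 + 5/2y + 29/2 to the basis.

S(f_1,h_3): lcm = xy. S = x - 4/7y^3 - 5/7y^2 - 15/7y - 1.
  reduce S modulo (f_1, f_2, h_3):
  remainder -4/7y^3 - 9/7y^2 - 20/7y - 36/7 ≠ 0; add h_4 = -4/7y^3 - 9/7y^2 - 20/7y - 36/7 to the basis.

The other S-polynomials (S(f_2,h_3), S(f_1,h_4), S(f_2,h_4), S(h_3,h_4)) all reduce to 0 modulo the current basis, so we have a Gröbner basis.
Inter-reduce: drop elements whose leading term is divisible by another's, tail-reduce, and make monic.
Reduced Gröbner basis: {x + 4/7y^2 + 5/7y + 29/7, y^3 + 9/4y^2 + 5y + 9}.

Elimination: the polynomial y^3 + 9/4y^2 + 5y + 9 lies in the elimination ideal for y, so y ∈ {-2, -1/8 - sqrt(287)*I/8, -1/8 + sqrt(287)*I/8}. For each such y, the remaining basis elements (now univariate) give the rest of the solution.
  y = -2: the earlier basis element becomes x + 5 = 0, giving x = -5 — point (-5, -2).
  y = -1/8 - sqrt(287)*I/8: the earlier basis element becomes x + 3/2 - sqrt(287)*I/14 = 0, giving x = -3/2 + sqrt(287)*I/14 — point (-3/2 + sqrt(287)*I/14, -1/8 - sqrt(287)*I/8).
  y = -1/8 + sqrt(287)*I/8: the earlier basis element becomes x + 3/2 + sqrt(287)*I/14 = 0, giving x = -3/2 - sqrt(287)*I/14 — point (-3/2 - sqrt(287)*I/14, -1/8 + sqrt(287)*I/8).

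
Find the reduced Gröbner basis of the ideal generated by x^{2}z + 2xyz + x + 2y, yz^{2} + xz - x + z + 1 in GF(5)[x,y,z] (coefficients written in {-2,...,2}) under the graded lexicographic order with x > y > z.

This is the nonlinear analogue of row-reducing a linear system.

f_1 = x^{2}z + 2xyz + x + 2y, LT = x^{2}z.
f_2 = yz^{2} + xz - x + z + 1, LT = yz^{2}.

S(f_1,f_2): lcm = x^{2}yz^{2}. S = 2xy^{2}z^{2} - x^{3}z + x^{3} - x^{2}z + xyz + 2y^{2}z - x^{2}.
  leading term xy^{2}z^{2}: subtract (2xy)·f_2 from 2xy^{2}z^{2} - x^{3}z + x^{3} - x^{2}z + xyz + 2y^{2}z - x^{2} → -x^{3}z - 2x^{2}yz + x^{3} + 2x^{2}y - x^{2}z - xyz + 2y^{2}z - x^{2} - 2xy
  leading term x^{3}z: subtract (-x)·f_1 from -x^{3}z - 2x^{2}yz + x^{3} + 2x^{2}y - x^{2}z - xyz + 2y^{2}z - x^{2} - 2xy → x^{3} + 2x^{2}y - x^{2}z - xyz + 2y^{2}z
  leading term x^{3}: no divisor's leading term divides it; move x^{3} to the remainder.
  leading term x^{2}y: no divisor's leading term divides it; move 2x^{2}y to the remainder.
  leading term x^{2}z: subtract (-1)·f_1 from -x^{2}z - xyz + 2y^{2}z → xyz + 2y^{2}z + x + 2y
  leading term xyz: no divisor's leading term divides it; move xyz to the remainder.
  leading term y^{2}z: no divisor's leading term divides it; move 2y^{2}z to the remainder.
  leading term x: no divisor's leading term divides it; move x to the remainder.
  leading term y: no divisor's leading term divides it; move 2y to the remainder.
  remainder x^{3} + 2x^{2}y + xyz + 2y^{2}z + x + 2y ≠ 0; add g_3 = x^{3} + 2x^{2}y + xyz + 2y^{2}z + x + 2y to the basis.

The other S-polynomials (S(f_1,g_3), S(f_2,g_3)) all reduce to 0 modulo the current basis, so we have a Gröbner basis.

G = {x^{3} + 2x^{2}y + xyz + 2y^{2}z + x + 2y, x^{2}z + 2xyz + x + 2y, yz^{2} + xz - x + z + 1}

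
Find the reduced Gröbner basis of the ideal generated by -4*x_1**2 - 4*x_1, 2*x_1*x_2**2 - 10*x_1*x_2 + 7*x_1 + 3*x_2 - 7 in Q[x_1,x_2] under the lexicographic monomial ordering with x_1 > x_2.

Buchberger's algorithm terminates because the ascending chain of leading-term ideals stabilizes.

f_1 = -4*x_1**2 - 4*x_1, LT = x_1**2.
f_2 = 2*x_1*x_2**2 - 10*x_1*x_2 + 7*x_1 + 3*x_2 - 7, LT = x_1*x_2**2.

S(f_1,f_2): lcm = x_1**2*x_2**2. S = 5*x_1**2*x_2 - 7/2*x_1**2 + x_1*x_2**2 - 3/2*x_1*x_2 + 7/2*x_1.
  leading term x_1**2*x_2: subtract (-5/4*x_2)·f_1 from 5*x_1**2*x_2 - 7/2*x_1**2 + x_1*x_2**2 - 3/2*x_1*x_2 + 7/2*x_1 → -7/2*x_1**2 + x_1*x_2**2 - 13/2*x_1*x_2 + 7/2*x_1
  leading term x_1**2: subtract (7/8)·f_1 from -7/2*x_1**2 + x_1*x_2**2 - 13/2*x_1*x_2 + 7/2*x_1 → x_1*x_2**2 - 13/2*x_1*x_2 + 7*x_1
  leading term x_1*x_2**2: subtract (1/2)·f_2 from x_1*x_2**2 - 13/2*x_1*x_2 + 7*x_1 → -3/2*x_1*x_2 + 7/2*x_1 - 3/2*x_2 + 7/2
  leading term x_1*x_2: no divisor's leading term divides it; move -3/2*x_1*x_2 to the remainder.
  leading term x_1: no divisor's leading term divides it; move 7/2*x_1 to the remainder.
  leading term x_2: no divisor's leading term divides it; move -3/2*x_2 to the remainder.
  leading term 1: no divisor's leading term divides it; move 7/2 to the remainder.
  remainder -3/2*x_1*x_2 + 7/2*x_1 - 3/2*x_2 + 7/2 ≠ 0; add g_3 = -3/2*x_1*x_2 + 7/2*x_1 - 3/2*x_2 + 7/2 to the basis.

S(f_2,g_3): lcm = x_1*x_2**2. S = -8/3*x_1*x_2 + 7/2*x_1 - x_2**2 + 23/6*x_2 - 7/2.
  leading term x_1*x_2: subtract (16/9)·g_3 from -8/3*x_1*x_2 + 7/2*x_1 - x_2**2 + 23/6*x_2 - 7/2 → -49/18*x_1 - x_2**2 + 13/2*x_2 - 175/18
  leading term x_1: no divisor's leading term divides it; move -49/18*x_1 to the remainder.
  leading term x_2**2: no divisor's leading term divides it; move -x_2**2 to the remainder.
  leading term x_2: no divisor's leading term divides it; move 13/2*x_2 to the remainder.
  leading term 1: no divisor's leading term divides it; move -175/18 to the remainder.
  remainder -49/18*x_1 - x_2**2 + 13/2*x_2 - 175/18 ≠ 0; add g_4 = -49/18*x_1 - x_2**2 + 13/2*x_2 - 175/18 to the basis.

S(f_2,g_4): lcm = x_1*x_2**2. S = -5*x_1*x_2 + 7/2*x_1 - 18/49*x_2**4 + 117/49*x_2**3 - 25/7*x_2**2 + 3/2*x_2 - 7/2.
  leading term x_1*x_2: subtract (10/3)·g_3 from -5*x_1*x_2 + 7/2*x_1 - 18/49*x_2**4 + 117/49*x_2**3 - 25/7*x_2**2 + 3/2*x_2 - 7/2 → -49/6*x_1 - 18/49*x_2**4 + 117/49*x_2**3 - 25/7*x_2**2 + 13/2*x_2 - 91/6
  leading term x_1: subtract (3)·g_4 from -49/6*x_1 - 18/49*x_2**4 + 117/49*x_2**3 - 25/7*x_2**2 + 13/2*x_2 - 91/6 → -18/49*x_2**4 + 117/49*x_2**3 - 4/7*x_2**2 - 13*x_2 + 14
  leading term x_2**4: no divisor's leading term divides it; move -18/49*x_2**4 to the remainder.
  leading term x_2**3: no divisor's leading term divides it; move 117/49*x_2**3 to the remainder.
  leading term x_2**2: no divisor's leading term divides it; move -4/7*x_2**2 to the remainder.
  leading term x_2: no divisor's leading term divides it; move -13*x_2 to the remainder.
  leading term 1: no divisor's leading term divides it; move 14 to the remainder.
  remainder -18/49*x_2**4 + 117/49*x_2**3 - 4/7*x_2**2 - 13*x_2 + 14 ≠ 0; add g_5 = -18/49*x_2**4 + 117/49*x_2**3 - 4/7*x_2**2 - 13*x_2 + 14 to the basis.

S(g_3,g_4): lcm = x_1*x_2. S = -7/3*x_1 - 18/49*x_2**3 + 117/49*x_2**2 - 18/7*x_2 - 7/3.
  leading term x_1: subtract (6/7)·g_4 from -7/3*x_1 - 18/49*x_2**3 + 117/49*x_2**2 - 18/7*x_2 - 7/3 → -18/49*x_2**3 + 159/49*x_2**2 - 57/7*x_2 + 6
  leading term x_2**3: no divisor's leading term divides it; move -18/49*x_2**3 to the remainder.
  leading term x_2**2: no divisor's leading term divides it; move 159/49*x_2**2 to the remainder.
  leading term x_2: no divisor's leading term divides it; move -57/7*x_2 to the remainder.
  leading term 1: no divisor's leading term divides it; move 6 to the remainder.
  remainder -18/49*x_2**3 + 159/49*x_2**2 - 57/7*x_2 + 6 ≠ 0; add g_6 = -18/49*x_2**3 + 159/49*x_2**2 - 57/7*x_2 + 6 to the basis.

The other S-polynomials (S(f_1,g_3), S(f_1,g_4), S(f_1,g_5), S(f_2,g_5), S(g_3,g_5), S(g_4,g_5), S(f_1,g_6), S(f_2,g_6), S(g_3,g_6), S(g_4,g_6), S(g_5,g_6)) all reduce to 0 modulo the current basis, so we have a Gröbner basis.
Inter-reduce: drop elements whose leading term is divisible by another's, tail-reduce, and make monic.

G = {x_1 + 18/49*x_2**2 - 117/49*x_2 + 25/7, x_2**3 - 53/6*x_2**2 + 133/6*x_2 - 49/3}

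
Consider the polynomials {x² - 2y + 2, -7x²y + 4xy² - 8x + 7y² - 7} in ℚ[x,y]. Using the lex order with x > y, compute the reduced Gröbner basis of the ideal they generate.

G = {x - 16/7y⁴ + 33/14y³ - ¾y² + 65/7y - 241/28, y⁵ - 81/32y⁴ + 17/8y³ - 83/16y² + 81/8y - 177/32}

f_1 = x² - 2y + 2, LT = x².
f_2 = -7x²y + 4xy² - 8x + 7y² - 7, LT = x²y.

S(f_1,f_2): lcm = x²y. S = 4/7xy² - 8/7x - y² + 2y - 1.
  leading term xy²: no divisor's leading term divides it; move 4/7xy² to the remainder.
  leading term x: no divisor's leading term divides it; move -8/7x to the remainder.
  leading term y²: no divisor's leading term divides it; move -y² to the remainder.
  leading term y: no divisor's leading term divides it; move 2y to the remainder.
  leading term 1: no divisor's leading term divides it; move -1 to the remainder.
  remainder 4/7xy² - 8/7x - y² + 2y - 1 ≠ 0; add g_3 = 4/7xy² - 8/7x - y² + 2y - 1 to the basis.

S(f_1,g_3): lcm = x²y². S = 2x² + 7/4xy² - 7/2xy + 7/4x - 2y³ + 2y².
  leading term x²: subtract (2)·f_1 from 2x² + 7/4xy² - 7/2xy + 7/4x - 2y³ + 2y² → 7/4xy² - 7/2xy + 7/4x - 2y³ + 2y² + 4y - 4
  leading term xy²: subtract (49/16)·g_3 from 7/4xy² - 7/2xy + 7/4x - 2y³ + 2y² + 4y - 4 → -7/2xy + 21/4x - 2y³ + 81/16y² - 17/8y - 15/16
  leading term xy: no divisor's leading term divides it; move -7/2xy to the remainder.
  leading term x: no divisor's leading term divides it; move 21/4x to the remainder.
  leading term y³: no divisor's leading term divides it; move -2y³ to the remainder.
  leading term y²: no divisor's leading term divides it; move 81/16y² to the remainder.
  leading term y: no divisor's leading term divides it; move -17/8y to the remainder.
  leading term 1: no divisor's leading term divides it; move -15/16 to the remainder.
  remainder -7/2xy + 21/4x - 2y³ + 81/16y² - 17/8y - 15/16 ≠ 0; add g_4 = -7/2xy + 21/4x - 2y³ + 81/16y² - 17/8y - 15/16 to the basis.

S(g_3,g_4): lcm = xy². S = 3/2xy - 2x - 4/7y⁴ + 81/56y³ - 33/14y² + 181/56y - 7/4.
  leading term xy: subtract (-3/7)·g_4 from 3/2xy - 2x - 4/7y⁴ + 81/56y³ - 33/14y² + 181/56y - 7/4 → ¼x - 4/7y⁴ + 33/56y³ - 3/16y² + 65/28y - 241/112
  leading term x: no divisor's leading term divides it; move ¼x to the remainder.
  leading term y⁴: no divisor's leading term divides it; move -4/7y⁴ to the remainder.
  leading term y³: no divisor's leading term divides it; move 33/56y³ to the remainder.
  leading term y²: no divisor's leading term divides it; move -3/16y² to the remainder.
  leading term y: no divisor's leading term divides it; move 65/28y to the remainder.
  leading term 1: no divisor's leading term divides it; move -241/112 to the remainder.
  remainder ¼x - 4/7y⁴ + 33/56y³ - 3/16y² + 65/28y - 241/112 ≠ 0; add g_5 = ¼x - 4/7y⁴ + 33/56y³ - 3/16y² + 65/28y - 241/112 to the basis.

S(f_2,g_5): lcm = x²y. S = 16/7xy⁵ - 33/14xy⁴ + ¾xy³ - 69/7xy² + 241/28xy + 8/7x - y² + 1.
  leading term xy⁵: subtract (4y³)·g_3 from 16/7xy⁵ - 33/14xy⁴ + ¾xy³ - 69/7xy² + 241/28xy + 8/7x - y² + 1 → -33/14xy⁴ + 149/28xy³ - 69/7xy² + 241/28xy + 8/7x + 4y⁵ - 8y⁴ + 4y³ - y² + 1
  leading term xy⁴: subtract (-33/8y²)·g_3 from -33/14xy⁴ + 149/28xy³ - 69/7xy² + 241/28xy + 8/7x + 4y⁵ - 8y⁴ + 4y³ - y² + 1 → 149/28xy³ - 102/7xy² + 241/28xy + 8/7x + 4y⁵ - 97/8y⁴ + 49/4y³ - 41/8y² + 1
  leading term xy³: subtract (149/16y)·g_3 from 149/28xy³ - 102/7xy² + 241/28xy + 8/7x + 4y⁵ - 97/8y⁴ + 49/4y³ - 41/8y² + 1 → -102/7xy² + 77/4xy + 8/7x + 4y⁵ - 97/8y⁴ + 345/16y³ - 95/4y² + 149/16y + 1
  leading term xy²: subtract (-51/2)·g_3 from -102/7xy² + 77/4xy + 8/7x + 4y⁵ - 97/8y⁴ + 345/16y³ - 95/4y² + 149/16y + 1 → 77/4xy - 28x + 4y⁵ - 97/8y⁴ + 345/16y³ - 197/4y² + 965/16y - 49/2
  leading term xy: subtract (-11/2)·g_4 from 77/4xy - 28x + 4y⁵ - 97/8y⁴ + 345/16y³ - 197/4y² + 965/16y - 49/2 → ⅞x + 4y⁵ - 97/8y⁴ + 169/16y³ - 685/32y² + 389/8y - 949/32
  leading term x: subtract (7/2)·g_5 from ⅞x + 4y⁵ - 97/8y⁴ + 169/16y³ - 685/32y² + 389/8y - 949/32 → 4y⁵ - 81/8y⁴ + 17/2y³ - 83/4y² + 81/2y - 177/8
  leading term y⁵: no divisor's leading term divides it; move 4y⁵ to the remainder.
  leading term y⁴: no divisor's leading term divides it; move -81/8y⁴ to the remainder.
  leading term y³: no divisor's leading term divides it; move 17/2y³ to the remainder.
  leading term y²: no divisor's leading term divides it; move -83/4y² to the remainder.
  leading term y: no divisor's leading term divides it; move 81/2y to the remainder.
  leading term 1: no divisor's leading term divides it; move -177/8 to the remainder.
  remainder 4y⁵ - 81/8y⁴ + 17/2y³ - 83/4y² + 81/2y - 177/8 ≠ 0; add g_6 = 4y⁵ - 81/8y⁴ + 17/2y³ - 83/4y² + 81/2y - 177/8 to the basis.

The other S-polynomials (S(f_2,g_3), S(f_1,g_4), S(f_2,g_4), S(f_1,g_5), S(g_3,g_5), S(g_4,g_5), S(f_1,g_6), S(f_2,g_6), S(g_3,g_6), S(g_4,g_6), S(g_5,g_6)) all reduce to 0 modulo the current basis, so we have a Gröbner basis.
Inter-reduce: drop elements whose leading term is divisible by another's, tail-reduce, and make monic.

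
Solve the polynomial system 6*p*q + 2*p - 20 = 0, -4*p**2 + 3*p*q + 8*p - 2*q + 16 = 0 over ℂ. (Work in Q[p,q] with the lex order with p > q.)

{(-2, -2), (sqrt(1545)/24 + 15/8, 43/6 - sqrt(1545)/6), (15/8 - sqrt(1545)/24, sqrt(1545)/6 + 43/6)}

Compute a lex Gröbner basis by Buchberger's algorithm.
f_1 = 6*p*q + 2*p - 20, LT = p*q.
f_2 = -4*p**2 + 3*p*q + 8*p - 2*q + 16, LT = p**2.

S(f_1,f_2): lcm = p**2*q. S = 1/3*p**2 + 3/4*p*q**2 + 2*p*q - 10/3*p - 1/2*q**2 + 4*q.
  leading term p**2: subtract (-1/12)·f_2 from 1/3*p**2 + 3/4*p*q**2 + 2*p*q - 10/3*p - 1/2*q**2 + 4*q → 3/4*p*q**2 + 9/4*p*q - 8/3*p - 1/2*q**2 + 23/6*q + 4/3
  leading term p*q**2: subtract (1/8*q)·f_1 from 3/4*p*q**2 + 9/4*p*q - 8/3*p - 1/2*q**2 + 23/6*q + 4/3 → 2*p*q - 8/3*p - 1/2*q**2 + 19/3*q + 4/3
  leading term p*q: subtract (1/3)·f_1 from 2*p*q - 8/3*p - 1/2*q**2 + 19/3*q + 4/3 → -10/3*p - 1/2*q**2 + 19/3*q + 8
  leading term p: no divisor's leading term divides it; move -10/3*p to the remainder.
  leading term q**2: no divisor's leading term divides it; move -1/2*q**2 to the remainder.
  leading term q: no divisor's leading term divides it; move 19/3*q to the remainder.
  leading term 1: no divisor's leading term divides it; move 8 to the remainder.
  remainder -10/3*p - 1/2*q**2 + 19/3*q + 8 ≠ 0; add h_3 = -10/3*p - 1/2*q**2 + 19/3*q + 8 to the basis.

S(f_1,h_3): lcm = p*q. S = 1/3*p - 3/20*q**3 + 19/10*q**2 + 12/5*q - 10/3.
  leading term p: subtract (-1/10)·h_3 from 1/3*p - 3/20*q**3 + 19/10*q**2 + 12/5*q - 10/3 → -3/20*q**3 + 37/20*q**2 + 91/30*q - 38/15
  leading term q**3: no divisor's leading term divides it; move -3/20*q**3 to the remainder.
  leading term q**2: no divisor's leading term divides it; move 37/20*q**2 to the remainder.
  leading term q: no divisor's leading term divides it; move 91/30*q to the remainder.
  leading term 1: no divisor's leading term divides it; move -38/15 to the remainder.
  remainder -3/20*q**3 + 37/20*q**2 + 91/30*q - 38/15 ≠ 0; add h_4 = -3/20*q**3 + 37/20*q**2 + 91/30*q - 38/15 to the basis.

The other S-polynomials (S(f_2,h_3), S(f_1,h_4), S(f_2,h_4), S(h_3,h_4)) all reduce to 0 modulo the current basis, so we have a Gröbner basis.
Inter-reduce: drop elements whose leading term is divisible by another's, tail-reduce, and make monic.
Reduced Gröbner basis: {p + 3/20*q**2 - 19/10*q - 12/5, q**3 - 37/3*q**2 - 182/9*q + 152/9}.

Elimination: the polynomial q**3 - 37/3*q**2 - 182/9*q + 152/9 lies in the elimination ideal for q, so q ∈ {-2, 43/6 - sqrt(1545)/6, sqrt(1545)/6 + 43/6}. For each such q, the remaining basis elements (now univariate) give the rest of the solution.
  q = -2: the earlier basis element becomes p + 2 = 0, giving p = -2 — point (-2, -2).
  q = 43/6 - sqrt(1545)/6: the earlier basis element becomes p - 15/8 - sqrt(1545)/24 = 0, giving p = sqrt(1545)/24 + 15/8 — point (sqrt(1545)/24 + 15/8, 43/6 - sqrt(1545)/6).
  q = sqrt(1545)/6 + 43/6: the earlier basis element becomes p - 15/8 + sqrt(1545)/24 = 0, giving p = 15/8 - sqrt(1545)/24 — point (15/8 - sqrt(1545)/24, sqrt(1545)/6 + 43/6).
Check: every point annihilates each of the original generators.
Zero-dimensionality of the ideal guarantees finitely many solutions over ℂ.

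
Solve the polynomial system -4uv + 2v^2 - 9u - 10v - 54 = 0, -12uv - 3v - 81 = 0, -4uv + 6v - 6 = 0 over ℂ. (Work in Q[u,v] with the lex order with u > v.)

{(2, -3)}

Compute a lex Gröbner basis by Buchberger's algorithm.
f_1 = -4uv - 9u + 2v^2 - 10v - 54, LT = uv.
f_2 = -12uv - 3v - 81, LT = uv.
f_3 = -4uv + 6v - 6, LT = uv.

S(f_1,f_2): lcm = uv. S = 9/4u - 1/2v^2 + 9/4v + 27/4.
  leading term u: no divisor's leading term divides it; move 9/4u to the remainder.
  leading term v^2: no divisor's leading term divides it; move -1/2v^2 to the remainder.
  leading term v: no divisor's leading term divides it; move 9/4v to the remainder.
  leading term 1: no divisor's leading term divides it; move 27/4 to the remainder.
  remainder 9/4u - 1/2v^2 + 9/4v + 27/4 ≠ 0; add h_4 = 9/4u - 1/2v^2 + 9/4v + 27/4 to the basis.

S(f_1,f_3): lcm = uv. S = 9/4u - 1/2v^2 + 4v + 12.
  leading term u: subtract (1)·h_4 from 9/4u - 1/2v^2 + 4v + 12 → 7/4v + 21/4
  leading term v: no divisor's leading term divides it; move 7/4v to the remainder.
  leading term 1: no divisor's leading term divides it; move 21/4 to the remainder.
  remainder 7/4v + 21/4 ≠ 0; add h_5 = 7/4v + 21/4 to the basis.

The other S-polynomials (S(f_2,f_3), S(f_1,h_4), S(f_2,h_4), S(f_3,h_4), S(f_1,h_5), S(f_2,h_5), S(f_3,h_5), S(h_4,h_5)) all reduce to 0 modulo the current basis, so we have a Gröbner basis.
Inter-reduce: drop elements whose leading term is divisible by another's, tail-reduce, and make monic.
Reduced Gröbner basis: {u - 2, v + 3}.

Since the basis is lex-ordered, v + 3 is univariate in v. Its roots are {-3}. Back-substituting each root into the other basis elements fixes the other coordinates.
  v = -3: the earlier basis element becomes u - 2 = 0, giving u = 2 — point (2, -3).
Check: every point annihilates each of the original generators.
Zero-dimensionality of the ideal guarantees finitely many solutions over ℂ.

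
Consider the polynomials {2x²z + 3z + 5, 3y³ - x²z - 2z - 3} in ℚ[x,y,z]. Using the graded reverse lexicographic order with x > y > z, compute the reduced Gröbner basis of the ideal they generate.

G = {y³ - ⅙z - ⅙, x²z + 3/2z + 5/2}

f_1 = 2x²z + 3z + 5, LT = x²z.
f_2 = 3y³ - x²z - 2z - 3, LT = y³.

The S-polynomials (S(f_1,f_2)) all reduce to 0 modulo the current basis, so we have a Gröbner basis.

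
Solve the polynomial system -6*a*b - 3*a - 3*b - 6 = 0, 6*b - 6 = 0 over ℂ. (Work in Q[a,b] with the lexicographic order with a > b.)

Compute a lex Gröbner basis by Buchberger's algorithm.
f_1 = -6*a*b - 3*a - 3*b - 6, LT = a*b.
f_2 = 6*b - 6, LT = b.

S(f_1,f_2): lcm = a*b. S = 3/2*a + 1/2*b + 1.
  reduce S modulo (f_1, f_2):
  remainder 3/2*a + 3/2 ≠ 0; add h_3 = 3/2*a + 3/2 to the basis.

The other S-polynomials (S(f_1,h_3), S(f_2,h_3)) all reduce to 0 modulo the current basis, so we have a Gröbner basis.
Inter-reduce: drop elements whose leading term is divisible by another's, tail-reduce, and make monic.
Reduced Gröbner basis: {a + 1, b - 1}.

The lex basis is triangular: the last element involves only b. Solving b - 1 = 0 gives b ∈ {1}; substituting each value into the earlier elements determines the remaining variables.
  b = 1: the earlier basis element becomes a + 1 = 0, giving a = -1 — point (-1, 1).

{(-1, 1)}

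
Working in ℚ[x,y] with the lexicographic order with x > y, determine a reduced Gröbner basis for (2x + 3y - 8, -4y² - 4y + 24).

f_1 = 2x + 3y - 8, LT = x.
f_2 = -4y² - 4y + 24, LT = y².

The S-polynomials (S(f_1,f_2)) all reduce to 0 modulo the current basis, so we have a Gröbner basis.

G = {x + 3/2y - 4, y² + y - 6}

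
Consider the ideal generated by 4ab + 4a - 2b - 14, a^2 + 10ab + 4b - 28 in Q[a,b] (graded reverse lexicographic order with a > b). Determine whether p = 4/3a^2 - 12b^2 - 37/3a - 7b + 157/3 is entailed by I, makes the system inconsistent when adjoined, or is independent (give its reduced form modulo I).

Adjoining 4/3a^2 - 12b^2 - 37/3a - 7b + 157/3 makes the ideal the whole ring: the system is inconsistent.

First compute the reduced Gröbner basis of I by Buchberger's algorithm.
f_1 = 4ab + 4a - 2b - 14, LT = ab.
f_2 = a^2 + 10ab + 4b - 28, LT = a^2.

S(f_1,f_2): lcm = a^2b. S = -10ab^2 + a^2 - 1/2ab - 4b^2 - 7/2a + 28b.
  reduce S modulo (f_1, f_2):
  remainder -9b^2 - 3a - 45/4b + 105/4 ≠ 0; add h_3 = -9b^2 - 3a - 45/4b + 105/4 to the basis.

The other S-polynomials (S(f_1,h_3), S(f_2,h_3)) all reduce to 0 modulo the current basis, so we have a Gröbner basis.
Inter-reduce: drop elements whose leading term is divisible by another's, tail-reduce, and make monic.
Reduced Gröbner basis: {a^2 - 10a + 9b + 7, ab + a - 1/2b - 7/2, b^2 + 1/3a + 5/4b - 35/12}.
Label its elements g_1 = a^2 - 10a + 9b + 7, g_2 = ab + a - 1/2b - 7/2, g_3 = b^2 + 1/3a + 5/4b - 35/12.

Reduce p = 4/3a^2 - 12b^2 - 37/3a - 7b + 157/3 modulo G:
  leading term a^2: subtract (4/3)·g_1 from 4/3a^2 - 12b^2 - 37/3a - 7b + 157/3 → -12b^2 + a - 19b + 43
  leading term b^2: subtract (-12)·g_3 from -12b^2 + a - 19b + 43 → 5a - 4b + 8
  leading term a: no divisor's leading term divides it; move 5a to the remainder.
  leading term b: no divisor's leading term divides it; move -4b to the remainder.
  leading term 1: no divisor's leading term divides it; move 8 to the remainder.
  normal form = 5a - 4b + 8.
The normal form is nonzero, so p ∉ I. Since p minus its normal form lies in I, I + (p) = I + (r) where r = 5a - 4b + 8; decide whether this ideal is the whole ring.
Run Buchberger on G together with r (pairs among the g_i already reduce to 0 since G is a Gröbner basis):
g_1 = a^2 - 10a + 9b + 7, LT = a^2.
g_2 = ab + a - 1/2b - 7/2, LT = ab.
g_3 = b^2 + 1/3a + 5/4b - 35/12, LT = b^2.
r = 5a - 4b + 8, LT = a.

S(g_1,r): lcm = a^2. S = 4/5ab - 58/5a + 9b + 7.
  reduce S modulo (g_1, g_2, g_3, r):
  remainder -13/25b + 741/25 ≠ 0; add m_5 = -13/25b + 741/25 to the basis.

S(g_2,r): lcm = ab. S = 4/5b^2 + a - 21/10b - 7/2.
  reduce S modulo (g_1, g_2, g_3, r, m_5):
  remainder -728/5 ≠ 0; add m_6 = -728/5 to the basis.

The other S-polynomials (S(g_1,g_2), S(g_1,g_3), S(g_2,g_3), S(g_3,r), S(g_1,m_5), S(g_2,m_5), S(g_3,m_5), S(r,m_5), S(g_1,m_6), S(g_2,m_6), S(g_3,m_6), S(r,m_6), S(m_5,m_6)) all reduce to 0 modulo the current basis, so we have a Gröbner basis.
Inter-reduce: drop elements whose leading term is divisible by another's, tail-reduce, and make monic.
Reduced Gröbner basis: {1}.
The reduced Gröbner basis of I + (p) is {1}: the ideal is the whole ring, so the enlarged system has no common solution — adjoining p is inconsistent.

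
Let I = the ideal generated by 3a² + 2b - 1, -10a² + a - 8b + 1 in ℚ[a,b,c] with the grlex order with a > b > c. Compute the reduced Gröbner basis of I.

G = {b² + 31/8b + 23/8, a - 4/3b - 7/3}

This is the nonlinear analogue of row-reducing a linear system.

f_1 = 3a² + 2b - 1, LT = a².
f_2 = -10a² + a - 8b + 1, LT = a².

S(f_1,f_2): lcm = a². S = 1/10a - 2/15b - 7/30.
  leading term a: no divisor's leading term divides it; move 1/10a to the remainder.
  leading term b: no divisor's leading term divides it; move -2/15b to the remainder.
  leading term 1: no divisor's leading term divides it; move -7/30 to the remainder.
  remainder 1/10a - 2/15b - 7/30 ≠ 0; add g_3 = 1/10a - 2/15b - 7/30 to the basis.

S(f_1,g_3): lcm = a². S = 4/3ab + 7/3a + ⅔b - ⅓.
  leading term ab: subtract (40/3b)·g_3 from 4/3ab + 7/3a + ⅔b - ⅓ → 16/9b² + 7/3a + 34/9b - ⅓
  leading term b²: no divisor's leading term divides it; move 16/9b² to the remainder.
  leading term a: subtract (70/3)·g_3 from 7/3a + 34/9b - ⅓ → 62/9b + 46/9
  leading term b: no divisor's leading term divides it; move 62/9b to the remainder.
  leading term 1: no divisor's leading term divides it; move 46/9 to the remainder.
  remainder 16/9b² + 62/9b + 46/9 ≠ 0; add g_4 = 16/9b² + 62/9b + 46/9 to the basis.

The other S-polynomials (S(f_2,g_3), S(f_1,g_4), S(f_2,g_4), S(g_3,g_4)) all reduce to 0 modulo the current basis, so we have a Gröbner basis.
Inter-reduce: drop elements whose leading term is divisible by another's, tail-reduce, and make monic.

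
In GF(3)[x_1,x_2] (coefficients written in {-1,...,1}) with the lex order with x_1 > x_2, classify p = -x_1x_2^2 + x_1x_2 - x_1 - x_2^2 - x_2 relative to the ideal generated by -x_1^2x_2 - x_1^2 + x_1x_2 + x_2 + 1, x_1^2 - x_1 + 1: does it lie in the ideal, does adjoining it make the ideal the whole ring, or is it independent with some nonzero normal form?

Adjoining -x_1x_2^2 + x_1x_2 - x_1 - x_2^2 - x_2 makes the ideal the whole ring: the system is inconsistent.

First compute the reduced Gröbner basis of I by Buchberger's algorithm.
f_1 = -x_1^2x_2 - x_1^2 + x_1x_2 + x_2 + 1, LT = x_1^2x_2.
f_2 = x_1^2 - x_1 + 1, LT = x_1^2.

S(f_1,f_2): lcm = x_1^2x_2. S = x_1^2 + x_2 - 1.
  leading term x_1^2: subtract (1)·f_2 from x_1^2 + x_2 - 1 → x_1 + x_2 + 1
  leading term x_1: no divisor's leading term divides it; move x_1 to the remainder.
  leading term x_2: no divisor's leading term divides it; move x_2 to the remainder.
  leading term 1: no divisor's leading term divides it; move 1 to the remainder.
  remainder x_1 + x_2 + 1 ≠ 0; add h_3 = x_1 + x_2 + 1 to the basis.

S(f_1,h_3): lcm = x_1^2x_2. S = x_1^2 - x_1x_2^2 + x_1x_2 - x_2 - 1.
  leading term x_1^2: subtract (1)·f_2 from x_1^2 - x_1x_2^2 + x_1x_2 - x_2 - 1 → -x_1x_2^2 + x_1x_2 + x_1 - x_2 + 1
  leading term x_1x_2^2: subtract (-x_2^2)·h_3 from -x_1x_2^2 + x_1x_2 + x_1 - x_2 + 1 → x_1x_2 + x_1 + x_2^3 + x_2^2 - x_2 + 1
  leading term x_1x_2: subtract (x_2)·h_3 from x_1x_2 + x_1 + x_2^3 + x_2^2 - x_2 + 1 → x_1 + x_2^3 + x_2 + 1
  leading term x_1: subtract (1)·h_3 from x_1 + x_2^3 + x_2 + 1 → x_2^3
  leading term x_2^3: no divisor's leading term divides it; move x_2^3 to the remainder.
  remainder x_2^3 ≠ 0; add h_4 = x_2^3 to the basis.

S(f_2,h_3): lcm = x_1^2. S = -x_1x_2 + x_1 + 1.
  leading term x_1x_2: subtract (-x_2)·h_3 from -x_1x_2 + x_1 + 1 → x_1 + x_2^2 + x_2 + 1
  leading term x_1: subtract (1)·h_3 from x_1 + x_2^2 + x_2 + 1 → x_2^2
  leading term x_2^2: no divisor's leading term divides it; move x_2^2 to the remainder.
  remainder x_2^2 ≠ 0; add h_5 = x_2^2 to the basis.

The other S-polynomials (S(f_1,h_4), S(f_2,h_4), S(h_3,h_4), S(f_1,h_5), S(f_2,h_5), S(h_3,h_5), S(h_4,h_5)) all reduce to 0 modulo the current basis, so we have a Gröbner basis.
Inter-reduce: drop elements whose leading term is divisible by another's, tail-reduce, and make monic.
Reduced Gröbner basis: {x_1 + x_2 + 1, x_2^2}.
Label its elements g_1 = x_1 + x_2 + 1, g_2 = x_2^2.

Reduce p = -x_1x_2^2 + x_1x_2 - x_1 - x_2^2 - x_2 modulo G:
  leading term x_1x_2^2: subtract (-x_2^2)·g_1 from -x_1x_2^2 + x_1x_2 - x_1 - x_2^2 - x_2 → x_1x_2 - x_1 + x_2^3 - x_2
  leading term x_1x_2: subtract (x_2)·g_1 from x_1x_2 - x_1 + x_2^3 - x_2 → -x_1 + x_2^3 - x_2^2 + x_2
  leading term x_1: subtract (-1)·g_1 from -x_1 + x_2^3 - x_2^2 + x_2 → x_2^3 - x_2^2 - x_2 + 1
  leading term x_2^3: subtract (x_2)·g_2 from x_2^3 - x_2^2 - x_2 + 1 → -x_2^2 - x_2 + 1
  leading term x_2^2: subtract (-1)·g_2 from -x_2^2 - x_2 + 1 → -x_2 + 1
  leading term x_2: no divisor's leading term divides it; move -x_2 to the remainder.
  leading term 1: no divisor's leading term divides it; move 1 to the remainder.
  normal form = -x_2 + 1.
The normal form is nonzero, so p ∉ I. Since p minus its normal form lies in I, I + (p) = I + (r) where r = -x_2 + 1; decide whether this ideal is the whole ring.
Run Buchberger on G together with r (pairs among the g_i already reduce to 0 since G is a Gröbner basis):
g_1 = x_1 + x_2 + 1, LT = x_1.
g_2 = x_2^2, LT = x_2^2.
r = -x_2 + 1, LT = x_2.

S(g_2,r): lcm = x_2^2. S = x_2.
  leading term x_2: subtract (-1)·r from x_2 → 1
  leading term 1: no divisor's leading term divides it; move 1 to the remainder.
  remainder 1 ≠ 0; add m_4 = 1 to the basis.

The other S-polynomials (S(g_1,g_2), S(g_1,r), S(g_1,m_4), S(g_2,m_4), S(r,m_4)) all reduce to 0 modulo the current basis, so we have a Gröbner basis.
Inter-reduce: drop elements whose leading term is divisible by another's, tail-reduce, and make monic.
Reduced Gröbner basis: {1}.
The reduced Gröbner basis of I + (p) is {1}: the ideal is the whole ring, so the enlarged system has no common solution — adjoining p is inconsistent.

The remainder on division by a Gröbner basis is unique — it is the normal form.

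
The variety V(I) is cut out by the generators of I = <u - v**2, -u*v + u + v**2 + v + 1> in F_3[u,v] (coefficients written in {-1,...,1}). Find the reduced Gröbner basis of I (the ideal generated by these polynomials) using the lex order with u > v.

f_1 = u - v**2, LT = u.
f_2 = -u*v + u + v**2 + v + 1, LT = u*v.

S(f_1,f_2): lcm = u*v. S = u - v**3 + v**2 + v + 1.
  leading term u: subtract (1)·f_1 from u - v**3 + v**2 + v + 1 → -v**3 - v**2 + v + 1
  leading term v**3: no divisor's leading term divides it; move -v**3 to the remainder.
  leading term v**2: no divisor's leading term divides it; move -v**2 to the remainder.
  leading term v: no divisor's leading term divides it; move v to the remainder.
  leading term 1: no divisor's leading term divides it; move 1 to the remainder.
  remainder -v**3 - v**2 + v + 1 ≠ 0; add g_3 = -v**3 - v**2 + v + 1 to the basis.

S(f_1,g_3): leading monomials are coprime, so the S-polynomial reduces to 0 (Buchberger's first criterion).
S(f_2,g_3): lcm = u*v**3. S = u*v**2 + u*v + u - v**4 - v**3 - v**2.
  leading term u*v**2: subtract (v**2)·f_1 from u*v**2 + u*v + u - v**4 - v**3 - v**2 → u*v + u - v**3 - v**2
  leading term u*v: subtract (v)·f_1 from u*v + u - v**3 - v**2 → u - v**2
  leading term u: subtract (1)·f_1 from u - v**2 → 0
  remainder 0.

Every S-polynomial of the final basis reduces to 0, so we have a Gröbner basis.
Inter-reduce: drop elements whose leading term is divisible by another's, tail-reduce, and make monic.

G = {u - v**2, v**3 + v**2 - v - 1}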